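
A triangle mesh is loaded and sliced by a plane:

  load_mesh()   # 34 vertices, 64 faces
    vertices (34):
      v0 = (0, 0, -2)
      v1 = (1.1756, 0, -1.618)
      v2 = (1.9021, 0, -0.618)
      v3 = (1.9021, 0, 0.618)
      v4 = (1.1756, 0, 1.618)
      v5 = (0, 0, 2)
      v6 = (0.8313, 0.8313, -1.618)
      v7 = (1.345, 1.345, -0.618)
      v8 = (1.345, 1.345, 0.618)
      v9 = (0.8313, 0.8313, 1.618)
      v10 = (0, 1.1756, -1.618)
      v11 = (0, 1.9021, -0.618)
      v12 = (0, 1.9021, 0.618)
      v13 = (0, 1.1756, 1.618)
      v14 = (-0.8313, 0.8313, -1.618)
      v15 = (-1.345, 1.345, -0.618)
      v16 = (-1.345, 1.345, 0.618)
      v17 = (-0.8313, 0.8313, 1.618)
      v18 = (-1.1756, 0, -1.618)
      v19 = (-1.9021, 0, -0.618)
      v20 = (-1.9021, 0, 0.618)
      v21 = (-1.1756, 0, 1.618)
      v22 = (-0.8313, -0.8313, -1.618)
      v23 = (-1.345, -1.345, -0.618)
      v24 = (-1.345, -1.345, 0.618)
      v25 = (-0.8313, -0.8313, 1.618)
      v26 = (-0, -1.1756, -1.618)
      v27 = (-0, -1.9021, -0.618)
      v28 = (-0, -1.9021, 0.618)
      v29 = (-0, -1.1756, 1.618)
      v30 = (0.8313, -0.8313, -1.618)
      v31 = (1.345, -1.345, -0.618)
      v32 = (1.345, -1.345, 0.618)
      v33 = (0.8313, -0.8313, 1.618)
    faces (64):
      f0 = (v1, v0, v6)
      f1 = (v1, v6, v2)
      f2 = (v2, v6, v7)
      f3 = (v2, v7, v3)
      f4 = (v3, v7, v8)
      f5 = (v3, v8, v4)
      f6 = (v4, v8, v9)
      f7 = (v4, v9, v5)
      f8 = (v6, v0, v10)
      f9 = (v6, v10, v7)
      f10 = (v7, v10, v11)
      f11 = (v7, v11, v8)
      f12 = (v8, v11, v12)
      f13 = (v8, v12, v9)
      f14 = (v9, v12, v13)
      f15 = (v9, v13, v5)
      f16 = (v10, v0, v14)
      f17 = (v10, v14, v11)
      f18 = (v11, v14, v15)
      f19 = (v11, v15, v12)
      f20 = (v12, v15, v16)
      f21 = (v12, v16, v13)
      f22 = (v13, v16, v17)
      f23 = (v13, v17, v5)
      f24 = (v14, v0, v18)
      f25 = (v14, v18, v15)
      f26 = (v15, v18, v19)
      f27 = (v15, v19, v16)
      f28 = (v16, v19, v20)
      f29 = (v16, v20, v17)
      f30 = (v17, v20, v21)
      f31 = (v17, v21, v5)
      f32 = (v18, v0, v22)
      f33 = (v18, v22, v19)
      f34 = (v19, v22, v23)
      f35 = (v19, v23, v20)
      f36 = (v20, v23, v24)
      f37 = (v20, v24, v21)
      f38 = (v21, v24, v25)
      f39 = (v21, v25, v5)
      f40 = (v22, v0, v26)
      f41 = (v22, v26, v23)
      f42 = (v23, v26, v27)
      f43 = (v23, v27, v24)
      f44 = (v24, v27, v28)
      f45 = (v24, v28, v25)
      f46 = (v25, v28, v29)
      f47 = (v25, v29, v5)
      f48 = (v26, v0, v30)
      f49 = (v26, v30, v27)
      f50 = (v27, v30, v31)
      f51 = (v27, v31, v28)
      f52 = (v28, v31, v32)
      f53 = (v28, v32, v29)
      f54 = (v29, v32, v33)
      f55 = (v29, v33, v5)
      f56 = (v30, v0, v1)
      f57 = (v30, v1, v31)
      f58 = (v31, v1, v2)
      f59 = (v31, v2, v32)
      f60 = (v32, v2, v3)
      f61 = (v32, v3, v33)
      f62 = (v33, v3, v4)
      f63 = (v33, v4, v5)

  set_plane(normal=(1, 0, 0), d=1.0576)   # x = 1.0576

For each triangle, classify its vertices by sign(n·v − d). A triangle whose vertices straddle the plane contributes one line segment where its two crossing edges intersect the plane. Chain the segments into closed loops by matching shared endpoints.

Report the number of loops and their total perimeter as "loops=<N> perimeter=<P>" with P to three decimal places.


Straddling triangles (20 of 64):
  (v1,v0,v6) [+--] → (1.0576, 0, -1.65634)–(1.0576, 0.284907, -1.618)  len=0.2875
  (v1,v6,v2) [+-+] → (1.0576, 0.284907, -1.618)–(1.0576, 0.655615, -1.40666)  len=0.4267
  (v2,v6,v7) [+-+] → (1.0576, 0.655615, -1.40666)–(1.0576, 1.0576, -1.17747)  len=0.4627
  (v4,v8,v9) [++-] → (1.0576, 1.0576, 1.17747)–(1.0576, 0.284907, 1.618)  len=0.8894
  (v4,v9,v5) [+--] → (1.0576, 0.284907, 1.618)–(1.0576, 0, 1.65634)  len=0.2875
  (v6,v10,v7) [--+] → (1.0576, 1.3088, -0.83168)–(1.0576, 1.0576, -1.17747)  len=0.4274
  (v7,v10,v11) [+--] → (1.0576, 1.3088, -0.83168)–(1.0576, 1.46404, -0.618)  len=0.2641
  (v7,v11,v8) [+-+] → (1.0576, 1.46404, -0.618)–(1.0576, 1.46404, 0.353891)  len=0.9719
  (v8,v11,v12) [+--] → (1.0576, 1.46404, 0.353891)–(1.0576, 1.46404, 0.618)  len=0.2641
  (v8,v12,v9) [+--] → (1.0576, 1.46404, 0.618)–(1.0576, 1.0576, 1.17747)  len=0.6915
  (v27,v30,v31) [--+] → (1.0576, -1.0576, -1.17747)–(1.0576, -1.46404, -0.618)  len=0.6915
  (v27,v31,v28) [-+-] → (1.0576, -1.46404, -0.618)–(1.0576, -1.46404, -0.353891)  len=0.2641
  (v28,v31,v32) [-++] → (1.0576, -1.46404, -0.353891)–(1.0576, -1.46404, 0.618)  len=0.9719
  (v28,v32,v29) [-+-] → (1.0576, -1.46404, 0.618)–(1.0576, -1.3088, 0.83168)  len=0.2641
  (v29,v32,v33) [-+-] → (1.0576, -1.3088, 0.83168)–(1.0576, -1.0576, 1.17747)  len=0.4274
  (v30,v0,v1) [--+] → (1.0576, 0, -1.65634)–(1.0576, -0.284907, -1.618)  len=0.2875
  (v30,v1,v31) [-++] → (1.0576, -0.284907, -1.618)–(1.0576, -1.0576, -1.17747)  len=0.8894
  (v32,v3,v33) [++-] → (1.0576, -0.655615, 1.40666)–(1.0576, -1.0576, 1.17747)  len=0.4627
  (v33,v3,v4) [-++] → (1.0576, -0.655615, 1.40666)–(1.0576, -0.284907, 1.618)  len=0.4267
  (v33,v4,v5) [-+-] → (1.0576, -0.284907, 1.618)–(1.0576, 0, 1.65634)  len=0.2875

Chained into 1 loop(s):
  loop 1: 20 segments, perimeter = 9.9458
Total perimeter = 9.946

loops=1 perimeter=9.946


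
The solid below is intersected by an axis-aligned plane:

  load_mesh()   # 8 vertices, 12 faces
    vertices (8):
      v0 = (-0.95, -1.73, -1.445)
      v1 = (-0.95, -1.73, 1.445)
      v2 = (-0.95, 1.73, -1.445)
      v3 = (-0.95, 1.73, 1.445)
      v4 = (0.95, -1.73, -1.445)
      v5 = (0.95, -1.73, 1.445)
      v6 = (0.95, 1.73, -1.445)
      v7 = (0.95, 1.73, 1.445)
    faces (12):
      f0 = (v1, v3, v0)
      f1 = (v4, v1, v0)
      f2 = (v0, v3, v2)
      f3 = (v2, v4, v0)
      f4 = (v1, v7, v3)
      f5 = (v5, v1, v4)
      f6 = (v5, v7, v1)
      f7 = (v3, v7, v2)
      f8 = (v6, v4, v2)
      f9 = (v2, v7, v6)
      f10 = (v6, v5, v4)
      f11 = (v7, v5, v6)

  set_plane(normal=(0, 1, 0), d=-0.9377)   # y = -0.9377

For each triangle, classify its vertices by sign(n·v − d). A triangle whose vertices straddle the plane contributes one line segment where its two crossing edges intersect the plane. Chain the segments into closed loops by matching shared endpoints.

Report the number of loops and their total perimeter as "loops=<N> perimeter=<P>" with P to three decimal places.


loops=1 perimeter=9.580

Straddling triangles (8 of 12):
  (v1,v3,v0) [-+-] → (-0.95, -0.9377, 1.445)–(-0.95, -0.9377, -0.783223)  len=2.2282
  (v0,v3,v2) [-++] → (-0.95, -0.9377, -0.783223)–(-0.95, -0.9377, -1.445)  len=0.6618
  (v2,v4,v0) [+--] → (0.514922, -0.9377, -1.445)–(-0.95, -0.9377, -1.445)  len=1.4649
  (v1,v7,v3) [-++] → (-0.514922, -0.9377, 1.445)–(-0.95, -0.9377, 1.445)  len=0.4351
  (v5,v7,v1) [-+-] → (0.95, -0.9377, 1.445)–(-0.514922, -0.9377, 1.445)  len=1.4649
  (v6,v4,v2) [+-+] → (0.95, -0.9377, -1.445)–(0.514922, -0.9377, -1.445)  len=0.4351
  (v6,v5,v4) [+--] → (0.95, -0.9377, 0.783223)–(0.95, -0.9377, -1.445)  len=2.2282
  (v7,v5,v6) [+-+] → (0.95, -0.9377, 1.445)–(0.95, -0.9377, 0.783223)  len=0.6618

Chained into 1 loop(s):
  loop 1: 8 segments, perimeter = 9.5800
Total perimeter = 9.580


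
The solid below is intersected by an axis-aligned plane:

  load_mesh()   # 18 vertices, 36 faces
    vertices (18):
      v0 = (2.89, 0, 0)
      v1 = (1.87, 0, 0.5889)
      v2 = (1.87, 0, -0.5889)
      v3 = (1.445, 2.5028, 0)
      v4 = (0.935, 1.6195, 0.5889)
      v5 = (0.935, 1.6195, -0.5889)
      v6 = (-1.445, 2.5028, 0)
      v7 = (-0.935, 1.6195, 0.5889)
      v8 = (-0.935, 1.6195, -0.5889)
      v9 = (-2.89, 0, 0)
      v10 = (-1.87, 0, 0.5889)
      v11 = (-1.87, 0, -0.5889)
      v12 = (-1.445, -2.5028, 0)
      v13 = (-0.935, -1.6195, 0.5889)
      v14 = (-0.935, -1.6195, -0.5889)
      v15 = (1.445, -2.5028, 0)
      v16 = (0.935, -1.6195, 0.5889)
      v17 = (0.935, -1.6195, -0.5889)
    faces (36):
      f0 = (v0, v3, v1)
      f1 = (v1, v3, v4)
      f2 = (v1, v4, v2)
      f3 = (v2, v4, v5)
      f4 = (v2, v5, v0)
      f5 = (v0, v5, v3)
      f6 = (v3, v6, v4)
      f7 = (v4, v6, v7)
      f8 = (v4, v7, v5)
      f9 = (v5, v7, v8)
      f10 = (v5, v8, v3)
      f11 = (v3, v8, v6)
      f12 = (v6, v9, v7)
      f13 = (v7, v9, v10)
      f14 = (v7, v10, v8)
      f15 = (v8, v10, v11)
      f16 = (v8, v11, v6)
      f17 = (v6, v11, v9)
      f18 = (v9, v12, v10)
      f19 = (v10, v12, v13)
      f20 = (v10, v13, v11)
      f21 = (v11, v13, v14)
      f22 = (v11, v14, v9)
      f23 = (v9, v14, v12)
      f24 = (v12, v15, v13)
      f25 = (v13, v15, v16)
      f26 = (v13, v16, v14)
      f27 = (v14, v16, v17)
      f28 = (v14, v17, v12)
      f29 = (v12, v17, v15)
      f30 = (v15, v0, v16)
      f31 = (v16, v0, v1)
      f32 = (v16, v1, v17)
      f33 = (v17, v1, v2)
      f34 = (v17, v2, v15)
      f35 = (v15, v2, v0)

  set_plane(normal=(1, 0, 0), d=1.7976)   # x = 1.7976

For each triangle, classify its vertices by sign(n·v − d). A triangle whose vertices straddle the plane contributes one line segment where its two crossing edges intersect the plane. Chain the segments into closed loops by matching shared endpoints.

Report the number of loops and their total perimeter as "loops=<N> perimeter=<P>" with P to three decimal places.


Straddling triangles (12 of 36):
  (v0,v3,v1) [+-+] → (1.7976, 1.89208, 0)–(1.7976, 0.426359, 0.488579)  len=1.5450
  (v1,v3,v4) [+--] → (1.7976, 0.426359, 0.488579)–(1.7976, 0.125403, 0.5889)  len=0.3172
  (v1,v4,v2) [+-+] → (1.7976, 0.125403, 0.5889)–(1.7976, 0.125403, -0.497699)  len=1.0866
  (v2,v4,v5) [+--] → (1.7976, 0.125403, -0.497699)–(1.7976, 0.125403, -0.5889)  len=0.0912
  (v2,v5,v0) [+-+] → (1.7976, 0.125403, -0.5889)–(1.7976, 0.904932, -0.329061)  len=0.8217
  (v0,v5,v3) [+--] → (1.7976, 0.904932, -0.329061)–(1.7976, 1.89208, 0)  len=1.0406
  (v15,v0,v16) [-+-] → (1.7976, -1.89208, 0)–(1.7976, -0.904932, 0.329061)  len=1.0406
  (v16,v0,v1) [-++] → (1.7976, -0.904932, 0.329061)–(1.7976, -0.125403, 0.5889)  len=0.8217
  (v16,v1,v17) [-+-] → (1.7976, -0.125403, 0.5889)–(1.7976, -0.125403, 0.497699)  len=0.0912
  (v17,v1,v2) [-++] → (1.7976, -0.125403, 0.497699)–(1.7976, -0.125403, -0.5889)  len=1.0866
  (v17,v2,v15) [-+-] → (1.7976, -0.125403, -0.5889)–(1.7976, -0.426359, -0.488579)  len=0.3172
  (v15,v2,v0) [-++] → (1.7976, -0.426359, -0.488579)–(1.7976, -1.89208, 0)  len=1.5450

Chained into 2 loop(s):
  loop 1: 6 segments, perimeter = 4.9023
  loop 2: 6 segments, perimeter = 4.9023
Total perimeter = 9.805

loops=2 perimeter=9.805


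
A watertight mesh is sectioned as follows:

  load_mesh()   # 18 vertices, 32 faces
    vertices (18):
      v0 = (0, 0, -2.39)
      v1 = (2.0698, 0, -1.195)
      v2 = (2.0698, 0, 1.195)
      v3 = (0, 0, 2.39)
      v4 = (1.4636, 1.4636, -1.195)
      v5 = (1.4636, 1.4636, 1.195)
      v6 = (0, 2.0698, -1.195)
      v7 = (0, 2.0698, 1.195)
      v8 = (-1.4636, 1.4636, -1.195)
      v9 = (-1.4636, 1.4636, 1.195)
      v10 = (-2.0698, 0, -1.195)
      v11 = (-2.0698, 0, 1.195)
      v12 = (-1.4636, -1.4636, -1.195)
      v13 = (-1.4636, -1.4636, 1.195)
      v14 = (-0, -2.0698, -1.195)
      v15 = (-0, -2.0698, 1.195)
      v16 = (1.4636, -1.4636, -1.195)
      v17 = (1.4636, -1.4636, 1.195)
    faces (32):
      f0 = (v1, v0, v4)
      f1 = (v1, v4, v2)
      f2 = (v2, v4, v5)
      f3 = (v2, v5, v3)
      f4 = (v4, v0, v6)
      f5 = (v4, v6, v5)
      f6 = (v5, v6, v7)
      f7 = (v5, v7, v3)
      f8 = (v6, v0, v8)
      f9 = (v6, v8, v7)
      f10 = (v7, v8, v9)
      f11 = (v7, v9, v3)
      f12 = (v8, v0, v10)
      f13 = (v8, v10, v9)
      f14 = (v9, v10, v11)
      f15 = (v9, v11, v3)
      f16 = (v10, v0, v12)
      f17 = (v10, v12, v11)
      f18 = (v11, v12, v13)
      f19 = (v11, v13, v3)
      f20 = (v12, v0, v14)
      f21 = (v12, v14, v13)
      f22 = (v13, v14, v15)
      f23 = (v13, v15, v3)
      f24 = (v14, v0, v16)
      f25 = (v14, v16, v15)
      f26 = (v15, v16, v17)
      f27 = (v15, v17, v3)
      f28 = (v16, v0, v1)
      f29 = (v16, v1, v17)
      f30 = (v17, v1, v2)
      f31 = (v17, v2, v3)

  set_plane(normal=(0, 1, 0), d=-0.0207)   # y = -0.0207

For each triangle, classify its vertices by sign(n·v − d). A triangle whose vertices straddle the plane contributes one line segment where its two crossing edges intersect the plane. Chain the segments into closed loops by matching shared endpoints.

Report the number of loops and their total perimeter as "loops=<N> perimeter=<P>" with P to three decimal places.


loops=1 perimeter=14.290

Straddling triangles (12 of 32):
  (v10,v0,v12) [++-] → (-0.0207, -0.0207, -2.3731)–(-2.06123, -0.0207, -1.195)  len=2.3562
  (v10,v12,v11) [+-+] → (-2.06123, -0.0207, -1.195)–(-2.06123, -0.0207, 1.1612)  len=2.3562
  (v11,v12,v13) [+--] → (-2.06123, -0.0207, 1.1612)–(-2.06123, -0.0207, 1.195)  len=0.0338
  (v11,v13,v3) [+-+] → (-2.06123, -0.0207, 1.195)–(-0.0207, -0.0207, 2.3731)  len=2.3562
  (v12,v0,v14) [-+-] → (-0.0207, -0.0207, -2.3731)–(0, -0.0207, -2.37805)  len=0.0213
  (v13,v15,v3) [--+] → (0, -0.0207, 2.37805)–(-0.0207, -0.0207, 2.3731)  len=0.0213
  (v14,v0,v16) [-+-] → (0, -0.0207, -2.37805)–(0.0207, -0.0207, -2.3731)  len=0.0213
  (v15,v17,v3) [--+] → (0.0207, -0.0207, 2.3731)–(0, -0.0207, 2.37805)  len=0.0213
  (v16,v0,v1) [-++] → (0.0207, -0.0207, -2.3731)–(2.06123, -0.0207, -1.195)  len=2.3562
  (v16,v1,v17) [-+-] → (2.06123, -0.0207, -1.195)–(2.06123, -0.0207, -1.1612)  len=0.0338
  (v17,v1,v2) [-++] → (2.06123, -0.0207, -1.1612)–(2.06123, -0.0207, 1.195)  len=2.3562
  (v17,v2,v3) [-++] → (2.06123, -0.0207, 1.195)–(0.0207, -0.0207, 2.3731)  len=2.3562

Chained into 1 loop(s):
  loop 1: 12 segments, perimeter = 14.2899
Total perimeter = 14.290


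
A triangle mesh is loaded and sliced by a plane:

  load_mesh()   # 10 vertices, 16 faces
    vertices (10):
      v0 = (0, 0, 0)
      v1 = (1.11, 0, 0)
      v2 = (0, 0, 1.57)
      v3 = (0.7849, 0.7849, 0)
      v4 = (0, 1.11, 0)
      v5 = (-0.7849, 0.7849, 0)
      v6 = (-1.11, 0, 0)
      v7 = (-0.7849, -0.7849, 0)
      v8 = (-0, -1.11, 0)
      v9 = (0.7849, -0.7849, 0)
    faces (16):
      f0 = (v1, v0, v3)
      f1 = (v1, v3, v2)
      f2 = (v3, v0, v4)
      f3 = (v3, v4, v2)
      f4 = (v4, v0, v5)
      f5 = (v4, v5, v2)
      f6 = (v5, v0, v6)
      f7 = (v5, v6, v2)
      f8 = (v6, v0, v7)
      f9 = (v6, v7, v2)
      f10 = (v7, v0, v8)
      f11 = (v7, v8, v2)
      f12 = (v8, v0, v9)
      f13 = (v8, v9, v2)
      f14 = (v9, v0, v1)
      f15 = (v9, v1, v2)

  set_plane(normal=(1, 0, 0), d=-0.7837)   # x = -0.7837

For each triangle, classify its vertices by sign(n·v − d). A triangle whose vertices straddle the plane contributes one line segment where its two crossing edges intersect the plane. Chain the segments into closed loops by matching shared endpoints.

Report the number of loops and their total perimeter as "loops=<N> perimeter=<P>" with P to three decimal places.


Straddling triangles (8 of 16):
  (v4,v0,v5) [++-] → (-0.7837, 0.7837, 0)–(-0.7837, 0.785397, 0)  len=0.0017
  (v4,v5,v2) [+-+] → (-0.7837, 0.785397, 0)–(-0.7837, 0.7837, 0.00240031)  len=0.0029
  (v5,v0,v6) [-+-] → (-0.7837, 0.7837, 0)–(-0.7837, 0, 0)  len=0.7837
  (v5,v6,v2) [--+] → (-0.7837, 0, 0.461523)–(-0.7837, 0.7837, 0.00240031)  len=0.9083
  (v6,v0,v7) [-+-] → (-0.7837, 0, 0)–(-0.7837, -0.7837, 0)  len=0.7837
  (v6,v7,v2) [--+] → (-0.7837, -0.7837, 0.00240031)–(-0.7837, 0, 0.461523)  len=0.9083
  (v7,v0,v8) [-++] → (-0.7837, -0.7837, 0)–(-0.7837, -0.785397, 0)  len=0.0017
  (v7,v8,v2) [-++] → (-0.7837, -0.785397, 0)–(-0.7837, -0.7837, 0.00240031)  len=0.0029

Chained into 1 loop(s):
  loop 1: 8 segments, perimeter = 3.3932
Total perimeter = 3.393

loops=1 perimeter=3.393


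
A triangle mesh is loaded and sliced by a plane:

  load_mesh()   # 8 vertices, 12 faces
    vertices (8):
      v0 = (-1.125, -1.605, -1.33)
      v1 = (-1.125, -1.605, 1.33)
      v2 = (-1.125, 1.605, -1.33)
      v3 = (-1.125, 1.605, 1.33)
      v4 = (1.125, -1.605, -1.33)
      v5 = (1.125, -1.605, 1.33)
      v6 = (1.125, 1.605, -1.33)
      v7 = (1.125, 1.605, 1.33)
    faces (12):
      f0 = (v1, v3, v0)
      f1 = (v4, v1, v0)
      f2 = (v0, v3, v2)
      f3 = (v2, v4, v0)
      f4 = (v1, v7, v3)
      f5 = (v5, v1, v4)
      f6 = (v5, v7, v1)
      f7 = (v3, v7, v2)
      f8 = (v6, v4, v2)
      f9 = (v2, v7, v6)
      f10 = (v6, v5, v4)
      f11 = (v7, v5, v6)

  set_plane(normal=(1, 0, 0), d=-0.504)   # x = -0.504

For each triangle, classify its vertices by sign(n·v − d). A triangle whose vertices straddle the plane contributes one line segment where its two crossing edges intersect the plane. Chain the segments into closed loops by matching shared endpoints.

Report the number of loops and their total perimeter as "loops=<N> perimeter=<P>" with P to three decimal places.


loops=1 perimeter=11.740

Straddling triangles (8 of 12):
  (v4,v1,v0) [+--] → (-0.504, -1.605, 0.59584)–(-0.504, -1.605, -1.33)  len=1.9258
  (v2,v4,v0) [-+-] → (-0.504, 0.71904, -1.33)–(-0.504, -1.605, -1.33)  len=2.3240
  (v1,v7,v3) [-+-] → (-0.504, -0.71904, 1.33)–(-0.504, 1.605, 1.33)  len=2.3240
  (v5,v1,v4) [+-+] → (-0.504, -1.605, 1.33)–(-0.504, -1.605, 0.59584)  len=0.7342
  (v5,v7,v1) [++-] → (-0.504, -0.71904, 1.33)–(-0.504, -1.605, 1.33)  len=0.8860
  (v3,v7,v2) [-+-] → (-0.504, 1.605, 1.33)–(-0.504, 1.605, -0.59584)  len=1.9258
  (v6,v4,v2) [++-] → (-0.504, 0.71904, -1.33)–(-0.504, 1.605, -1.33)  len=0.8860
  (v2,v7,v6) [-++] → (-0.504, 1.605, -0.59584)–(-0.504, 1.605, -1.33)  len=0.7342

Chained into 1 loop(s):
  loop 1: 8 segments, perimeter = 11.7400
Total perimeter = 11.740


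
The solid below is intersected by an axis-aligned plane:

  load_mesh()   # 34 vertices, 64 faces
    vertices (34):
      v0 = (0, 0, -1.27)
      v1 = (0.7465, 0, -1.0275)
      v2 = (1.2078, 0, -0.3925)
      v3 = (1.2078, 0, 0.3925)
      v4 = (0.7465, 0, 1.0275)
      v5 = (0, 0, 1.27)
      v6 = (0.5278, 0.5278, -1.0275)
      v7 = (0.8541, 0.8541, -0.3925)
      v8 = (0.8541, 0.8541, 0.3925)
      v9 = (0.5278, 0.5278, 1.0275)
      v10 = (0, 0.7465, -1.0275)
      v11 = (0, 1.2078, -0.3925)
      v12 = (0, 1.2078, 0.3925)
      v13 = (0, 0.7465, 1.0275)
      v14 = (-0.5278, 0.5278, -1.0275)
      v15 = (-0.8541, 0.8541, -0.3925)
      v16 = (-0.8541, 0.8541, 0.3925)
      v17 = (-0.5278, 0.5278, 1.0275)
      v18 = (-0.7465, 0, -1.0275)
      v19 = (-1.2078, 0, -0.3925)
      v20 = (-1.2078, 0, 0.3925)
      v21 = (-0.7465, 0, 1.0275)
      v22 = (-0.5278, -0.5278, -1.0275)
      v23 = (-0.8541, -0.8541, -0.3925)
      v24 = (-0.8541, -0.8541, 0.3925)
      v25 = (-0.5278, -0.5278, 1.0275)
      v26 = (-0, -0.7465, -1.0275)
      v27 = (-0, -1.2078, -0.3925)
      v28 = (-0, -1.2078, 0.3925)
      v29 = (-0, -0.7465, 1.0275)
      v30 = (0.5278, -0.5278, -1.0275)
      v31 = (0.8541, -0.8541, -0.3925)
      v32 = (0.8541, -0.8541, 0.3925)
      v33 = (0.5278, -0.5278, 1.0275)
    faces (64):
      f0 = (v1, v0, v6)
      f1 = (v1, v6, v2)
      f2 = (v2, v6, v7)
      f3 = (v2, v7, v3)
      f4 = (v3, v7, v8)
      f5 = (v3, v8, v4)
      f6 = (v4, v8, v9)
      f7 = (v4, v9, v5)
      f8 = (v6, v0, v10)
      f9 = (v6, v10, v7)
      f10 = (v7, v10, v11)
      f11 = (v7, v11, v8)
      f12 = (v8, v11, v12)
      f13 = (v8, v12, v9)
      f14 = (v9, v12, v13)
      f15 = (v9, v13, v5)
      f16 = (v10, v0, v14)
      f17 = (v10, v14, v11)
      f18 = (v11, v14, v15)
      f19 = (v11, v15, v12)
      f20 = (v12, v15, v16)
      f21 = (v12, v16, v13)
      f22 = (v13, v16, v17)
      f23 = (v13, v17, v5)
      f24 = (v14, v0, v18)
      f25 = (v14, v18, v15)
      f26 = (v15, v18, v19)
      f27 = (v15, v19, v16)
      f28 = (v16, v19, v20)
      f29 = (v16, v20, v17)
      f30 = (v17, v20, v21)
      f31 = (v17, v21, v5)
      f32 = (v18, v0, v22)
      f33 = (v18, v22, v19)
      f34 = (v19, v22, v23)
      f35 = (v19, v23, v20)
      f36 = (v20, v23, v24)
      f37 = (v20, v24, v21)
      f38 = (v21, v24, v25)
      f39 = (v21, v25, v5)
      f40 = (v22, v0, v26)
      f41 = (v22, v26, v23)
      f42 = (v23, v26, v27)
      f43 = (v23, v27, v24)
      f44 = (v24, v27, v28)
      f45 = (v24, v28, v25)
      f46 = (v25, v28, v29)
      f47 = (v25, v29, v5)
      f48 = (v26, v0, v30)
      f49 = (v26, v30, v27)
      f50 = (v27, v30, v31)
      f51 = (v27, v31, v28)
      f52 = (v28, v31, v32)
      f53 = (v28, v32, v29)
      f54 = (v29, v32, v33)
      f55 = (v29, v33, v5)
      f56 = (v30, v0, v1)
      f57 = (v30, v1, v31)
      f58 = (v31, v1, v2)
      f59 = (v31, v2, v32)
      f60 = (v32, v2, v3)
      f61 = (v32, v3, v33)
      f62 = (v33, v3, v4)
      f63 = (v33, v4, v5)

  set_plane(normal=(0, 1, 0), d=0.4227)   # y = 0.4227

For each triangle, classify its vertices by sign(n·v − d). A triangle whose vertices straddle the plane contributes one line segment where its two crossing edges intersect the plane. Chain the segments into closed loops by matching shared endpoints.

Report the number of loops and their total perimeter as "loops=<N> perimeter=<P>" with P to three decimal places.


loops=1 perimeter=7.041

Straddling triangles (20 of 64):
  (v1,v0,v6) [--+] → (0.4227, 0.4227, -1.07579)–(0.571349, 0.4227, -1.0275)  len=0.1563
  (v1,v6,v2) [-+-] → (0.571349, 0.4227, -1.0275)–(0.663207, 0.4227, -0.901053)  len=0.1563
  (v2,v6,v7) [-++] → (0.663207, 0.4227, -0.901053)–(1.03275, 0.4227, -0.3925)  len=0.6286
  (v2,v7,v3) [-+-] → (1.03275, 0.4227, -0.3925)–(1.03275, 0.4227, 0.00399807)  len=0.3965
  (v3,v7,v8) [-++] → (1.03275, 0.4227, 0.00399807)–(1.03275, 0.4227, 0.3925)  len=0.3885
  (v3,v8,v4) [-+-] → (1.03275, 0.4227, 0.3925)–(0.799752, 0.4227, 0.713234)  len=0.3964
  (v4,v8,v9) [-++] → (0.799752, 0.4227, 0.713234)–(0.571349, 0.4227, 1.0275)  len=0.3885
  (v4,v9,v5) [-+-] → (0.571349, 0.4227, 1.0275)–(0.4227, 0.4227, 1.07579)  len=0.1563
  (v6,v0,v10) [+-+] → (0.4227, 0.4227, -1.07579)–(0, 0.4227, -1.13269)  len=0.4265
  (v9,v13,v5) [++-] → (0, 0.4227, 1.13269)–(0.4227, 0.4227, 1.07579)  len=0.4265
  (v10,v0,v14) [+-+] → (0, 0.4227, -1.13269)–(-0.4227, 0.4227, -1.07579)  len=0.4265
  (v13,v17,v5) [++-] → (-0.4227, 0.4227, 1.07579)–(0, 0.4227, 1.13269)  len=0.4265
  (v14,v0,v18) [+--] → (-0.4227, 0.4227, -1.07579)–(-0.571349, 0.4227, -1.0275)  len=0.1563
  (v14,v18,v15) [+-+] → (-0.571349, 0.4227, -1.0275)–(-0.799752, 0.4227, -0.713234)  len=0.3885
  (v15,v18,v19) [+--] → (-0.799752, 0.4227, -0.713234)–(-1.03275, 0.4227, -0.3925)  len=0.3964
  (v15,v19,v16) [+-+] → (-1.03275, 0.4227, -0.3925)–(-1.03275, 0.4227, -0.00399807)  len=0.3885
  (v16,v19,v20) [+--] → (-1.03275, 0.4227, -0.00399807)–(-1.03275, 0.4227, 0.3925)  len=0.3965
  (v16,v20,v17) [+-+] → (-1.03275, 0.4227, 0.3925)–(-0.663207, 0.4227, 0.901053)  len=0.6286
  (v17,v20,v21) [+--] → (-0.663207, 0.4227, 0.901053)–(-0.571349, 0.4227, 1.0275)  len=0.1563
  (v17,v21,v5) [+--] → (-0.571349, 0.4227, 1.0275)–(-0.4227, 0.4227, 1.07579)  len=0.1563

Chained into 1 loop(s):
  loop 1: 20 segments, perimeter = 7.0410
Total perimeter = 7.041


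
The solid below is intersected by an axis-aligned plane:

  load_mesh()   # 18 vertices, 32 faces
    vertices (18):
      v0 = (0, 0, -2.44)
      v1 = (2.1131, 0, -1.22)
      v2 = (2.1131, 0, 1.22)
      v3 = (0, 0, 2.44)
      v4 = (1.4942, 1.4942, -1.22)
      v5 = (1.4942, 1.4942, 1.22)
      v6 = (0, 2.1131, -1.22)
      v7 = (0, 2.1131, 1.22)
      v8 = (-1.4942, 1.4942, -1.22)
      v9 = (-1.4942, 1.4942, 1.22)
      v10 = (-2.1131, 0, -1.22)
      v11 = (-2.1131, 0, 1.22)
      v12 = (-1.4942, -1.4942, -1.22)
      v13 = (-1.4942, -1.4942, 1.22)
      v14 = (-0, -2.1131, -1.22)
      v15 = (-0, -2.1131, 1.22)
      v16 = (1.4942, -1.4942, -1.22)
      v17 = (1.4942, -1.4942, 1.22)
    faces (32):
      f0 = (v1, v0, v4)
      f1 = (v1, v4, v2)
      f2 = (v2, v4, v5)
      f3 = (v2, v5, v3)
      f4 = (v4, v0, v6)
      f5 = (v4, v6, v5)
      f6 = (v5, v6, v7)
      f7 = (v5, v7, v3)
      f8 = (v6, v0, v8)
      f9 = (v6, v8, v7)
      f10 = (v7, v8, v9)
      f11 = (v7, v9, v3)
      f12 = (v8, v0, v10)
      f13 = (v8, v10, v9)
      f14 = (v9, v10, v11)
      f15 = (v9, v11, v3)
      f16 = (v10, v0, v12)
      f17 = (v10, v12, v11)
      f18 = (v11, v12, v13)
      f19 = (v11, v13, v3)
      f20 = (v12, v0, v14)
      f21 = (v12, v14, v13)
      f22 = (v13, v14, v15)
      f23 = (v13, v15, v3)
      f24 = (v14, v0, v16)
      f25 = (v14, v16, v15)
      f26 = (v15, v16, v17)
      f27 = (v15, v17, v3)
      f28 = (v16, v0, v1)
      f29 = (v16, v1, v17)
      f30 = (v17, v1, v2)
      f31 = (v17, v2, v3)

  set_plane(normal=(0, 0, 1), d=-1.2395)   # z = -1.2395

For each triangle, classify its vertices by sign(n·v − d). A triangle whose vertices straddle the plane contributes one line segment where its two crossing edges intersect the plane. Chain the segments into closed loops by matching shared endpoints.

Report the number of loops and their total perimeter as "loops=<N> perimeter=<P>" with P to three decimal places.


Straddling triangles (8 of 32):
  (v1,v0,v4) [+-+] → (2.07933, 0, -1.2395)–(1.47032, 1.47032, -1.2395)  len=1.5915
  (v4,v0,v6) [+-+] → (1.47032, 1.47032, -1.2395)–(0, 2.07933, -1.2395)  len=1.5915
  (v6,v0,v8) [+-+] → (0, 2.07933, -1.2395)–(-1.47032, 1.47032, -1.2395)  len=1.5915
  (v8,v0,v10) [+-+] → (-1.47032, 1.47032, -1.2395)–(-2.07933, 0, -1.2395)  len=1.5915
  (v10,v0,v12) [+-+] → (-2.07933, 0, -1.2395)–(-1.47032, -1.47032, -1.2395)  len=1.5915
  (v12,v0,v14) [+-+] → (-1.47032, -1.47032, -1.2395)–(0, -2.07933, -1.2395)  len=1.5915
  (v14,v0,v16) [+-+] → (0, -2.07933, -1.2395)–(1.47032, -1.47032, -1.2395)  len=1.5915
  (v16,v0,v1) [+-+] → (1.47032, -1.47032, -1.2395)–(2.07933, 0, -1.2395)  len=1.5915

Chained into 1 loop(s):
  loop 1: 8 segments, perimeter = 12.7316
Total perimeter = 12.732

loops=1 perimeter=12.732


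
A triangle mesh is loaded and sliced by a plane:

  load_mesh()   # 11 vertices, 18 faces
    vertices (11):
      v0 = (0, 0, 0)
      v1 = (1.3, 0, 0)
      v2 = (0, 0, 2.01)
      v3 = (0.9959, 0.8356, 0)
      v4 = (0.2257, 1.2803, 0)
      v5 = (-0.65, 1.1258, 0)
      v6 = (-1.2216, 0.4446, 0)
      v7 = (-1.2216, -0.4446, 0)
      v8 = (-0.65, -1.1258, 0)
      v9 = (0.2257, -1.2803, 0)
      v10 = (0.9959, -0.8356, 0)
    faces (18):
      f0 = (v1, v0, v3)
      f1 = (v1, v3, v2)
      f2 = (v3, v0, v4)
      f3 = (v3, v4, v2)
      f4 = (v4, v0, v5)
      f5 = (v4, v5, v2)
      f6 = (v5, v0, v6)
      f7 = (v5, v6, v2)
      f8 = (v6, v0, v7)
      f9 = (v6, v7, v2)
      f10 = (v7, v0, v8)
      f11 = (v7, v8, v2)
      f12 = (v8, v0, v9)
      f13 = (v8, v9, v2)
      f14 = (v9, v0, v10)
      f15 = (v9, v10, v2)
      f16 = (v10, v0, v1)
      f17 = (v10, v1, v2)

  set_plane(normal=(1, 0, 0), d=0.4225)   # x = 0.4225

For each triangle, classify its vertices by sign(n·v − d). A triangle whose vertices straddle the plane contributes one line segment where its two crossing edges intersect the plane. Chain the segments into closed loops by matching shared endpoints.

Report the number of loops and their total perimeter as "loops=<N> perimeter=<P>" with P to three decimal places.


Straddling triangles (8 of 18):
  (v1,v0,v3) [+-+] → (0.4225, 0, 0)–(0.4225, 0.354494, 0)  len=0.3545
  (v1,v3,v2) [++-] → (0.4225, 0.354494, 1.15728)–(0.4225, 0, 1.35675)  len=0.4068
  (v3,v0,v4) [+--] → (0.4225, 0.354494, 0)–(0.4225, 1.16667, 0)  len=0.8122
  (v3,v4,v2) [+--] → (0.4225, 1.16667, 0)–(0.4225, 0.354494, 1.15728)  len=1.4138
  (v9,v0,v10) [--+] → (0.4225, -0.354494, 0)–(0.4225, -1.16667, 0)  len=0.8122
  (v9,v10,v2) [-+-] → (0.4225, -1.16667, 0)–(0.4225, -0.354494, 1.15728)  len=1.4138
  (v10,v0,v1) [+-+] → (0.4225, -0.354494, 0)–(0.4225, 0, 0)  len=0.3545
  (v10,v1,v2) [++-] → (0.4225, 0, 1.35675)–(0.4225, -0.354494, 1.15728)  len=0.4068

Chained into 1 loop(s):
  loop 1: 8 segments, perimeter = 5.9745
Total perimeter = 5.975

loops=1 perimeter=5.975


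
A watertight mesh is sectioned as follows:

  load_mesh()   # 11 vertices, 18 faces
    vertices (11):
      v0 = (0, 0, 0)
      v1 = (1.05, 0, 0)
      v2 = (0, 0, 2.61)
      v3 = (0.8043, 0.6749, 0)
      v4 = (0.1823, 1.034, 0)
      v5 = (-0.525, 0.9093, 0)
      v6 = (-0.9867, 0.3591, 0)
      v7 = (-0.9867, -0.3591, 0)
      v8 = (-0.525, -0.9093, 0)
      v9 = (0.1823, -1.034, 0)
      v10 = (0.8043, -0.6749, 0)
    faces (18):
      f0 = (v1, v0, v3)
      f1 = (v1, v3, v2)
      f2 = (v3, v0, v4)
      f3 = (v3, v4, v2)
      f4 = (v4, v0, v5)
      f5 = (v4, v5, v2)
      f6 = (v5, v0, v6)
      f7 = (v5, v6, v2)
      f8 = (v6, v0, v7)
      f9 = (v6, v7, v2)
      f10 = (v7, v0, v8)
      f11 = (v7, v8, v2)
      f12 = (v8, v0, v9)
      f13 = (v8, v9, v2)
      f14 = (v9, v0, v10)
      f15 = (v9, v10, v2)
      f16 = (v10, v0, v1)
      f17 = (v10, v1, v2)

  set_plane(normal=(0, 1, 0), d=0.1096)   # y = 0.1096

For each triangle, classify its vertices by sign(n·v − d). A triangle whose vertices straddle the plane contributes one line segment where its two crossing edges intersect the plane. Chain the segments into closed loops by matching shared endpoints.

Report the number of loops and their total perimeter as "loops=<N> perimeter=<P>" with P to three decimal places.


Straddling triangles (10 of 18):
  (v1,v0,v3) [--+] → (0.130614, 0.1096, 0)–(1.0101, 0.1096, 0)  len=0.8795
  (v1,v3,v2) [-+-] → (1.0101, 0.1096, 0)–(0.130614, 0.1096, 2.18615)  len=2.3564
  (v3,v0,v4) [+-+] → (0.130614, 0.1096, 0)–(0.0193231, 0.1096, 0)  len=0.1113
  (v3,v4,v2) [++-] → (0.0193231, 0.1096, 2.33335)–(0.130614, 0.1096, 2.18615)  len=0.1845
  (v4,v0,v5) [+-+] → (0.0193231, 0.1096, 0)–(-0.0632794, 0.1096, 0)  len=0.0826
  (v4,v5,v2) [++-] → (-0.0632794, 0.1096, 2.29541)–(0.0193231, 0.1096, 2.33335)  len=0.0909
  (v5,v0,v6) [+-+] → (-0.0632794, 0.1096, 0)–(-0.301148, 0.1096, 0)  len=0.2379
  (v5,v6,v2) [++-] → (-0.301148, 0.1096, 1.81341)–(-0.0632794, 0.1096, 2.29541)  len=0.5375
  (v6,v0,v7) [+--] → (-0.301148, 0.1096, 0)–(-0.9867, 0.1096, 0)  len=0.6856
  (v6,v7,v2) [+--] → (-0.9867, 0.1096, 0)–(-0.301148, 0.1096, 1.81341)  len=1.9387

Chained into 1 loop(s):
  loop 1: 10 segments, perimeter = 7.1048
Total perimeter = 7.105

loops=1 perimeter=7.105


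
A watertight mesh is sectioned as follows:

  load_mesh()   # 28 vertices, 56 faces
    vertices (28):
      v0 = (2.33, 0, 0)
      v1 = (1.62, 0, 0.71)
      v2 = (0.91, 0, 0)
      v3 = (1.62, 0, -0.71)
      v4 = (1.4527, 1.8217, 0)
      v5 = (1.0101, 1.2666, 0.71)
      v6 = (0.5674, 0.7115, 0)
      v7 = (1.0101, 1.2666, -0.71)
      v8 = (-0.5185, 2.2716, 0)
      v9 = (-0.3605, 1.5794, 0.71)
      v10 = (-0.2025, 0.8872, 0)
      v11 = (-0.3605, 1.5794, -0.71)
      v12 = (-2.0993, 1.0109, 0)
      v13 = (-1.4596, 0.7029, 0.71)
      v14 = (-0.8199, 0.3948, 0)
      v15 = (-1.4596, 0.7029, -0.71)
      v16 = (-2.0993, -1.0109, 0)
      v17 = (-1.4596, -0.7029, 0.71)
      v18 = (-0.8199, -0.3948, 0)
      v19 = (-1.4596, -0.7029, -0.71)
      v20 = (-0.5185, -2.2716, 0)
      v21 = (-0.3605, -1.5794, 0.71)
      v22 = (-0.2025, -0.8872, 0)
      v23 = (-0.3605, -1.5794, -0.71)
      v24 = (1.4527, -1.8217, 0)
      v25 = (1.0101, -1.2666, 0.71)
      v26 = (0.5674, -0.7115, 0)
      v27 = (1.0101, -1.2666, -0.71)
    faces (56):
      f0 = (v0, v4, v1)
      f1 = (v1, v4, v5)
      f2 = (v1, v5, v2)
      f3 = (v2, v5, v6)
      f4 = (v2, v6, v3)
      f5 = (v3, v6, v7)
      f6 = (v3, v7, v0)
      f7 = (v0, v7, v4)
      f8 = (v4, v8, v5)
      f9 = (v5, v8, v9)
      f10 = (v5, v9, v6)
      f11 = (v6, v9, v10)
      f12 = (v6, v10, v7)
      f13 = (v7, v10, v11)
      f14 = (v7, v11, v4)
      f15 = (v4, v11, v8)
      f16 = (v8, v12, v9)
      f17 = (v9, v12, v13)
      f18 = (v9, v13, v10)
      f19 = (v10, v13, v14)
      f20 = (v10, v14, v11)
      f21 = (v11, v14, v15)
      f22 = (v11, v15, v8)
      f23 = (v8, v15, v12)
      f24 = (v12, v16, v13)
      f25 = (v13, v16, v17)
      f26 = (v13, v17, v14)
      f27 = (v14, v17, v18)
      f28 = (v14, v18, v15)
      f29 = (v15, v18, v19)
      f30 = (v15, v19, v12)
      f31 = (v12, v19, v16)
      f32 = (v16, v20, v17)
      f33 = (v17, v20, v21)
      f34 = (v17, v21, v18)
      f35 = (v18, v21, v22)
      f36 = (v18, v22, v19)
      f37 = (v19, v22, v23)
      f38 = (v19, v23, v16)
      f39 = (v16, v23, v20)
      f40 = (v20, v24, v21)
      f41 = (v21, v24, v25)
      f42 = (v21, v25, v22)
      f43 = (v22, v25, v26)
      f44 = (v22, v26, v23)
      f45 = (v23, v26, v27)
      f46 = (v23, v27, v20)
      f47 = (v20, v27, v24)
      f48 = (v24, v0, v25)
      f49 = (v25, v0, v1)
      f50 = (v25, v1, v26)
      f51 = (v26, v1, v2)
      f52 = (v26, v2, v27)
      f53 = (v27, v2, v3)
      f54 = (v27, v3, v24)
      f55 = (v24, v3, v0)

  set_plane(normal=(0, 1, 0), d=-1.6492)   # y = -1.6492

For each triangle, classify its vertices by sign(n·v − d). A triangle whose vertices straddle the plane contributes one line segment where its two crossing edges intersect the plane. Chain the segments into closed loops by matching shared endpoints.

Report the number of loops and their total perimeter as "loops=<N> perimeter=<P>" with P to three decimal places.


loops=1 perimeter=6.353

Straddling triangles (10 of 56):
  (v16,v20,v17) [+-+] → (-1.29893, -1.6492, 0)–(-0.891892, -1.6492, 0.281701)  len=0.4950
  (v17,v20,v21) [+-+] → (-0.891892, -1.6492, 0.281701)–(-0.376432, -1.6492, 0.638405)  len=0.6268
  (v16,v23,v20) [++-] → (-0.376432, -1.6492, -0.638405)–(-1.29893, -1.6492, 0)  len=1.1219
  (v20,v24,v21) [--+] → (0.161833, -1.6492, 0.505468)–(-0.376432, -1.6492, 0.638405)  len=0.5544
  (v21,v24,v25) [+-+] → (0.161833, -1.6492, 0.505468)–(1.31516, -1.6492, 0.220636)  len=1.1880
  (v23,v27,v20) [++-] → (0.428167, -1.6492, -0.439705)–(-0.376432, -1.6492, -0.638405)  len=0.8288
  (v20,v27,v24) [-+-] → (0.428167, -1.6492, -0.439705)–(1.31516, -1.6492, -0.220636)  len=0.9136
  (v24,v0,v25) [-++] → (1.53577, -1.6492, 0)–(1.31516, -1.6492, 0.220636)  len=0.3120
  (v27,v3,v24) [++-] → (1.46854, -1.6492, -0.0672312)–(1.31516, -1.6492, -0.220636)  len=0.2169
  (v24,v3,v0) [-++] → (1.46854, -1.6492, -0.0672312)–(1.53577, -1.6492, 0)  len=0.0951

Chained into 1 loop(s):
  loop 1: 10 segments, perimeter = 6.3526
Total perimeter = 6.353


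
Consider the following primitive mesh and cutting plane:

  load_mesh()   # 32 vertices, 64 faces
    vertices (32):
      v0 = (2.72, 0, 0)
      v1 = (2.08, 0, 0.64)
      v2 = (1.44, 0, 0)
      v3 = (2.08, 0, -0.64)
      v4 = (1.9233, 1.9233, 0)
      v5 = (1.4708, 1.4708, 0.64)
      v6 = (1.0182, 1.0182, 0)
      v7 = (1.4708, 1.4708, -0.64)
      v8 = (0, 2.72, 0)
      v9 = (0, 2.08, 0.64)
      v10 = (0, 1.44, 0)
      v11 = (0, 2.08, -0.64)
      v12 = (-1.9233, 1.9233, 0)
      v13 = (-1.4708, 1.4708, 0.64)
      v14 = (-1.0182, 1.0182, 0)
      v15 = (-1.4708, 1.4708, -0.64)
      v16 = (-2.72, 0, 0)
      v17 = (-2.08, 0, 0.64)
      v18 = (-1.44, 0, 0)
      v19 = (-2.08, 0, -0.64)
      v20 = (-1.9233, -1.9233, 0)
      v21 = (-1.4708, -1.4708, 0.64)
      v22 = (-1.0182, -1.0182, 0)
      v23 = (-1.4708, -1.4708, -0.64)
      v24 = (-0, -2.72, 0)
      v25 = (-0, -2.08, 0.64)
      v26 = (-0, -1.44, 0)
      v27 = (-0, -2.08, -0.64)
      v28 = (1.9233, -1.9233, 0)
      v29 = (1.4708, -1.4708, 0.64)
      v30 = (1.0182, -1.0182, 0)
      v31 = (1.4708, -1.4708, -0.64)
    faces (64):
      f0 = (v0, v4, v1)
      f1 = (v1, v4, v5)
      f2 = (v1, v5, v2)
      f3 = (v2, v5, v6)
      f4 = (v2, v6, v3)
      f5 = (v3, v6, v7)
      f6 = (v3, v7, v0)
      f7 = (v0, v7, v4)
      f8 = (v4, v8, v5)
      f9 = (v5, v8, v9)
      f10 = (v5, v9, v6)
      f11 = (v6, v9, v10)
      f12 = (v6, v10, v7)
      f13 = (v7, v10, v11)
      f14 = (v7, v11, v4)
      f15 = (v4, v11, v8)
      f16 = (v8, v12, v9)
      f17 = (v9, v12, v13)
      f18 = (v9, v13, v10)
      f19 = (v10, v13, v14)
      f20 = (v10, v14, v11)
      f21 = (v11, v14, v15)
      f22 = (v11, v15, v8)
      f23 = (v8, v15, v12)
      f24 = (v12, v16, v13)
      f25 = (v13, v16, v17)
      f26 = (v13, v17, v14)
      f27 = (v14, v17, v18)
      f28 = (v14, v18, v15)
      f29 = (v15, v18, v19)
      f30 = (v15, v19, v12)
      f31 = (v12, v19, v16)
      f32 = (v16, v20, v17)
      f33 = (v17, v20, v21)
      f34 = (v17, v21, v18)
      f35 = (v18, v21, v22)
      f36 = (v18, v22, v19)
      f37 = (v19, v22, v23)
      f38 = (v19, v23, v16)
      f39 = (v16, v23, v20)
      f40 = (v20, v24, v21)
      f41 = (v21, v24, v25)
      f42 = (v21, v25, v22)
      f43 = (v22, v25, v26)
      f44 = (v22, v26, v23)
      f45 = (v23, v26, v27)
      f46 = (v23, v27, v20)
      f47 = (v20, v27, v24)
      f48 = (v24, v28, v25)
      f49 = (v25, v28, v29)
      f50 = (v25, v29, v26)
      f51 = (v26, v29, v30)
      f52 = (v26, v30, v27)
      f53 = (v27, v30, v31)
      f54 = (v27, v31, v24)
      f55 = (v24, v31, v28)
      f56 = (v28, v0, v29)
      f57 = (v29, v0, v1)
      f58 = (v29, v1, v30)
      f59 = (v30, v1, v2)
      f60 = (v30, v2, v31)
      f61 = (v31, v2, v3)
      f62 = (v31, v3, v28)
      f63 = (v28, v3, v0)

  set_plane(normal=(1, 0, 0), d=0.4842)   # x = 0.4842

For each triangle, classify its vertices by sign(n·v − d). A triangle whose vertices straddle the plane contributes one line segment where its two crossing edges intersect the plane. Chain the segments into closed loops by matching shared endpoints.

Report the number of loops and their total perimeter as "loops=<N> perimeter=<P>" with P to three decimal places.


loops=2 perimeter=7.241

Straddling triangles (16 of 64):
  (v4,v8,v5) [+-+] → (0.4842, 2.51943, 0)–(0.4842, 2.30875, 0.210694)  len=0.2980
  (v5,v8,v9) [+--] → (0.4842, 2.30875, 0.210694)–(0.4842, 1.87945, 0.64)  len=0.6071
  (v5,v9,v6) [+-+] → (0.4842, 1.87945, 0.64)–(0.4842, 1.57507, 0.335651)  len=0.4304
  (v6,v9,v10) [+--] → (0.4842, 1.57507, 0.335651)–(0.4842, 1.23942, 0)  len=0.4747
  (v6,v10,v7) [+-+] → (0.4842, 1.23942, 0)–(0.4842, 1.45014, -0.210694)  len=0.2980
  (v7,v10,v11) [+--] → (0.4842, 1.45014, -0.210694)–(0.4842, 1.87945, -0.64)  len=0.6071
  (v7,v11,v4) [+-+] → (0.4842, 1.87945, -0.64)–(0.4842, 2.04055, -0.478877)  len=0.2278
  (v4,v11,v8) [+--] → (0.4842, 2.04055, -0.478877)–(0.4842, 2.51943, 0)  len=0.6772
  (v24,v28,v25) [-+-] → (0.4842, -2.51943, 0)–(0.4842, -2.04055, 0.478877)  len=0.6772
  (v25,v28,v29) [-++] → (0.4842, -2.04055, 0.478877)–(0.4842, -1.87945, 0.64)  len=0.2278
  (v25,v29,v26) [-+-] → (0.4842, -1.87945, 0.64)–(0.4842, -1.45014, 0.210694)  len=0.6071
  (v26,v29,v30) [-++] → (0.4842, -1.45014, 0.210694)–(0.4842, -1.23942, 0)  len=0.2980
  (v26,v30,v27) [-+-] → (0.4842, -1.23942, 0)–(0.4842, -1.57507, -0.335651)  len=0.4747
  (v27,v30,v31) [-++] → (0.4842, -1.57507, -0.335651)–(0.4842, -1.87945, -0.64)  len=0.4304
  (v27,v31,v24) [-+-] → (0.4842, -1.87945, -0.64)–(0.4842, -2.30875, -0.210694)  len=0.6071
  (v24,v31,v28) [-++] → (0.4842, -2.30875, -0.210694)–(0.4842, -2.51943, 0)  len=0.2980

Chained into 2 loop(s):
  loop 1: 8 segments, perimeter = 3.6204
  loop 2: 8 segments, perimeter = 3.6204
Total perimeter = 7.241


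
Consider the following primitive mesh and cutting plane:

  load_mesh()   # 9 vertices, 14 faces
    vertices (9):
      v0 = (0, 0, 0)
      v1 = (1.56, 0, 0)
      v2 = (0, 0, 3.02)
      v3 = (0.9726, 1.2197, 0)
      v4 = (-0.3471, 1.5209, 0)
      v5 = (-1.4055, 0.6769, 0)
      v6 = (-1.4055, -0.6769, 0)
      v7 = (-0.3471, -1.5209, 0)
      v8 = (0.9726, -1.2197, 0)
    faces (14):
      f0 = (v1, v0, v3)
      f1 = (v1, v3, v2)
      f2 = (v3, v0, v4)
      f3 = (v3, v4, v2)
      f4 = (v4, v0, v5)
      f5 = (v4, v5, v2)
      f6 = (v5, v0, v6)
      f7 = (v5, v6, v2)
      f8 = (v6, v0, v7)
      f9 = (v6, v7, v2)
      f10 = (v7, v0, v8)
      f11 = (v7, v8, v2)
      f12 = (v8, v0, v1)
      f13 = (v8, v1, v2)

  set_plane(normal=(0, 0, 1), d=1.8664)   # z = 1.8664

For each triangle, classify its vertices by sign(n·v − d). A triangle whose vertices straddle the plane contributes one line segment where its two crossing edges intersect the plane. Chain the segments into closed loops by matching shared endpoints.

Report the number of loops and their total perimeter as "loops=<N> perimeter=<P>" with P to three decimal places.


loops=1 perimeter=3.620

Straddling triangles (7 of 14):
  (v1,v3,v2) [--+] → (0.37152, 0.465909, 1.8664)–(0.595899, 0, 1.8664)  len=0.5171
  (v3,v4,v2) [--+] → (-0.132588, 0.580964, 1.8664)–(0.37152, 0.465909, 1.8664)  len=0.5171
  (v4,v5,v2) [--+] → (-0.536882, 0.258567, 1.8664)–(-0.132588, 0.580964, 1.8664)  len=0.5171
  (v5,v6,v2) [--+] → (-0.536882, -0.258567, 1.8664)–(-0.536882, 0.258567, 1.8664)  len=0.5171
  (v6,v7,v2) [--+] → (-0.132588, -0.580964, 1.8664)–(-0.536882, -0.258567, 1.8664)  len=0.5171
  (v7,v8,v2) [--+] → (0.37152, -0.465909, 1.8664)–(-0.132588, -0.580964, 1.8664)  len=0.5171
  (v8,v1,v2) [--+] → (0.595899, 0, 1.8664)–(0.37152, -0.465909, 1.8664)  len=0.5171

Chained into 1 loop(s):
  loop 1: 7 segments, perimeter = 3.6197
Total perimeter = 3.620
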